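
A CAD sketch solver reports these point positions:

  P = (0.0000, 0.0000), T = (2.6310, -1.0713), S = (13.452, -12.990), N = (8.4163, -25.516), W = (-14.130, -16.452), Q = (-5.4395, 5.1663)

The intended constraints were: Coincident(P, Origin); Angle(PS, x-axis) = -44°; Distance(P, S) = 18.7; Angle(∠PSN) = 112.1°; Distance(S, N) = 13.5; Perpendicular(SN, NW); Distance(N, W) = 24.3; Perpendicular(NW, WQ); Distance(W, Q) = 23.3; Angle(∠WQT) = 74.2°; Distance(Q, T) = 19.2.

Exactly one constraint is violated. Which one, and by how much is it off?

Distance(Q, T) = 19.2 — off by 9.00.

P = (0.00, 0.00) ✓; PS at -44.00° ✓; |PS| = 18.70 ✓; ∠PSN = 112.1° ✓; |SN| = 13.50 ✓; ∠(SN, NW) = 90.00° ✓; |NW| = 24.30 ✓; ∠(NW, WQ) = 90.00° ✓; |WQ| = 23.30 ✓; ∠WQT = 74.20° ✓; |QT| = 10.20 ✗.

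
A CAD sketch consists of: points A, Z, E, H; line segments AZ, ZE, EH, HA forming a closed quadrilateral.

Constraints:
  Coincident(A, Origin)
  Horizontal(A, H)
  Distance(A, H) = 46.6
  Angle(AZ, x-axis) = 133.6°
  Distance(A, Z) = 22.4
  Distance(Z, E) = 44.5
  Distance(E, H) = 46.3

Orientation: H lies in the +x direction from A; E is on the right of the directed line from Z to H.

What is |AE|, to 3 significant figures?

23.5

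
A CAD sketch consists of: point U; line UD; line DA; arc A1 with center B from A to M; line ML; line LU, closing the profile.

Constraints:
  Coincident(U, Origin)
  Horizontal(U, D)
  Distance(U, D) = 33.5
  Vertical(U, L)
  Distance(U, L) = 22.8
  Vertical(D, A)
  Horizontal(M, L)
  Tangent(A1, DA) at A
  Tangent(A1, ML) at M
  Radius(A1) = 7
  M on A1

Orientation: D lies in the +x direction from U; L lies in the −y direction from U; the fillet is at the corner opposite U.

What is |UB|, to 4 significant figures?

30.85

U is at the origin; UD is horizontal with |UD| = 33.5 and D on the +x side, so D = (33.50, 0.000). U and L share the same x with |UL| = 22.8 and L on the −y side, so L = (0.000, -22.80). The virtual corner opposite U is at (33.50, -22.80). Since A1 is tangent to DA there, BA ⟂ DA and since A1 is tangent to ML there, BM ⟂ ML, with radius 7.0, so the center B sits 7.0 in from both sides at B = (26.50, -15.80). Then |UB| = |B − U| = 30.85.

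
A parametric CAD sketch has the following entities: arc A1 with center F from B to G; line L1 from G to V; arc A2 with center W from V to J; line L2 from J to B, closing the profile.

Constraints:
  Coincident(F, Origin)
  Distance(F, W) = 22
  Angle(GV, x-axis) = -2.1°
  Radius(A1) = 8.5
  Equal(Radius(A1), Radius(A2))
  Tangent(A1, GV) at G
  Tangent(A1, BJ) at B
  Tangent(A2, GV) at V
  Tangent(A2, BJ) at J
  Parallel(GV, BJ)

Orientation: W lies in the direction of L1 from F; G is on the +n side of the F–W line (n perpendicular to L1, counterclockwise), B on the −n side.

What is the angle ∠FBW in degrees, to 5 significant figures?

68.875°

The slot axis is L1's direction at -2.1°, so u = (cos -2.1°, sin -2.1°) = (0.99933, -0.036644) and n = (−sin -2.1°, cos -2.1°) = (0.036644, 0.99933). F is at the origin and W lies 22.0 along u from F, so W = 22.0·u = (21.985, -0.80616). Tangency of A1 to both parallel lines with radius 8.5 puts G and B at F ± 8.5·n: G = (0.31147, 8.4943), B = (-0.31147, -8.4943). Then cos ∠FBW = BF·BW / (|BF||BW|), giving 68.875°.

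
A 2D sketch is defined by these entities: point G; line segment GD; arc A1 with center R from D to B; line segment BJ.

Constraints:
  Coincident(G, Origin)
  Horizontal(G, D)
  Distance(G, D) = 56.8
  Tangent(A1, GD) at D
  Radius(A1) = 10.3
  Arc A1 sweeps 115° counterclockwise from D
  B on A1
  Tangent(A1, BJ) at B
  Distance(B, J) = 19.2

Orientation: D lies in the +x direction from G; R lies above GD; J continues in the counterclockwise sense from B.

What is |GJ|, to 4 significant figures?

66.29

G is at the origin; G and D share the same y with |GD| = 56.8 and D on the +x side, so D = (56.80, 0.000). Tangency of A1 to GD means the radius RD is perpendicular to GD, so R = D + (0, 10.3) = (56.80, 10.30). On A1, D sits at bearing -90° from R; a 115° counterclockwise sweep puts B at bearing 25°, so B = R + 10.3·(cos 25°, sin 25°) = (66.13, 14.65). Tangency of A1 to BJ means the radius RB is perpendicular to BJ, so BJ runs along (−sin 25°, cos 25°); with |BJ| = 19.2, J = (58.02, 32.05). Then |GJ| = |J − G| = 66.29.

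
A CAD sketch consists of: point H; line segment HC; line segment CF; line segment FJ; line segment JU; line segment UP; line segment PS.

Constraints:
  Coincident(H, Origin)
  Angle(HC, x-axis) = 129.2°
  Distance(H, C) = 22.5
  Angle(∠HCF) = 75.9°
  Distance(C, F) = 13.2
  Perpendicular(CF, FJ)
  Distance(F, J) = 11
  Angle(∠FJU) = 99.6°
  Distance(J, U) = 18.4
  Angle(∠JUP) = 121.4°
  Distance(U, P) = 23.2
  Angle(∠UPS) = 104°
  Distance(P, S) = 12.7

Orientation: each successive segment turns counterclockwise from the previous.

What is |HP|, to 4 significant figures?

36.00

∠FJU = 99.6° gives JU at 43.70° from the x-axis; with |JU| = 18.4, U = (0.01282, 12.99). ∠JUP = 121.4° gives UP at 102.3° from the x-axis; with |UP| = 23.2, P = (-4.929, 35.66). Then |HP| = |P − H| = 36.00.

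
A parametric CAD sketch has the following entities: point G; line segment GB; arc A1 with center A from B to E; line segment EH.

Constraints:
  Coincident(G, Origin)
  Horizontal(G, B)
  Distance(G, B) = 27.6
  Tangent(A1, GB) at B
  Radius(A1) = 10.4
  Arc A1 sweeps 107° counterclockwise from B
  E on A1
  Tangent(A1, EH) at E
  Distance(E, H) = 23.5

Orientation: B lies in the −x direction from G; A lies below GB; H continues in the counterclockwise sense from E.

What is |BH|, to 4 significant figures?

36.05

G is at the origin; GB is horizontal with |GB| = 27.6 and B on the −x side, so B = (-27.60, 0.000). The tangent condition forces AB to be normal to GB, so A = B + (0, -10.4) = (-27.60, -10.40). On A1, B sits at bearing 90° from A; a 107° counterclockwise sweep puts E at bearing 197°, so E = A + 10.4·(cos 197°, sin 197°) = (-37.55, -13.44). The tangent condition forces AE to be normal to EH, so EH runs along (−sin 197°, cos 197°); with |EH| = 23.5, H = (-30.67, -35.91). Then |BH| = |H − B| = 36.05.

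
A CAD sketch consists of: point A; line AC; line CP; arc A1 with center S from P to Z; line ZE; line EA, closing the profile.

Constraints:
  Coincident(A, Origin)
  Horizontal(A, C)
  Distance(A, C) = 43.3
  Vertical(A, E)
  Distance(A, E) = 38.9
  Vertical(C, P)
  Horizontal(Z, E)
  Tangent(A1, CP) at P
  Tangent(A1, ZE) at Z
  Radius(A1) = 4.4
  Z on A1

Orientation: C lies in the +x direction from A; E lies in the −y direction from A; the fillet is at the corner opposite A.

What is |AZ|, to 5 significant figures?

55.013

The virtual corner opposite A is at (43.300, -38.900). The tangent condition forces SP to be normal to CP and the tangent condition forces SZ to be normal to ZE, with radius 4.4, so the center S sits 4.4 in from both sides at S = (38.900, -34.500). That places the tangent points at P = (43.300, -34.500) on CP and Z = (38.900, -38.900) on ZE. Then |AZ| = |Z − A| = 55.013.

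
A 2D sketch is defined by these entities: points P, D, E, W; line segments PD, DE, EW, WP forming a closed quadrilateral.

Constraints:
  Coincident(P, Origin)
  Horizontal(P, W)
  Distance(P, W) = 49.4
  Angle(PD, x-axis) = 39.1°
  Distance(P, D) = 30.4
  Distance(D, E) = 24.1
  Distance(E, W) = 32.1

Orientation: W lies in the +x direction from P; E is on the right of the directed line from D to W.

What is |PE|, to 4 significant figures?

18.06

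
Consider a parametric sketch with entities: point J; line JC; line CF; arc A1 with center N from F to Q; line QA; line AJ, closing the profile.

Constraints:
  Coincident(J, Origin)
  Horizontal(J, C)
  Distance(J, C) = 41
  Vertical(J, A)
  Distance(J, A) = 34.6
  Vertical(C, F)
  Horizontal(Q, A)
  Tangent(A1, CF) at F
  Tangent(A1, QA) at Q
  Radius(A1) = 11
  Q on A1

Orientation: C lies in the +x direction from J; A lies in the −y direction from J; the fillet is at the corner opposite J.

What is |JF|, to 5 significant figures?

47.307

The virtual corner opposite J is at (41.000, -34.600). A1 meets CF tangentially, so NF is at right angles to CF and tangency of A1 to QA means the radius NQ is perpendicular to QA, with radius 11.0, so the center N sits 11.0 in from both sides at N = (30.000, -23.600). That places the tangent points at F = (41.000, -23.600) on CF and Q = (30.000, -34.600) on QA. Then |JF| = |F − J| = 47.307.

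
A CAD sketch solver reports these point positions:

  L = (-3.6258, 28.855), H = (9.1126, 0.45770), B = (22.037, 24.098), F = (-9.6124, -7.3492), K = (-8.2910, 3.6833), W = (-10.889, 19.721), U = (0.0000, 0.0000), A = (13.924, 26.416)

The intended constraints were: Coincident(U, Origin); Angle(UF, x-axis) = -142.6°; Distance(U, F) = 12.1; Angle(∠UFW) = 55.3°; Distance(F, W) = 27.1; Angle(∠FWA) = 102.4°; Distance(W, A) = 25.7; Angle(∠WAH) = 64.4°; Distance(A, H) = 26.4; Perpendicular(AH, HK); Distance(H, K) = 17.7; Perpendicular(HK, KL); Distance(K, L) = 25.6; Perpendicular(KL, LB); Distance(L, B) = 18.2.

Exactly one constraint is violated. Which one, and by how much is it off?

Distance(L, B) = 18.2 — off by 7.90.

U = (0.00, 0.00) ✓; UF at -142.6° ✓; |UF| = 12.10 ✓; ∠UFW = 55.30° ✓; |FW| = 27.10 ✓; ∠FWA = 102.4° ✓; |WA| = 25.70 ✓; ∠WAH = 64.40° ✓; |AH| = 26.40 ✓; ∠(AH, HK) = 90.00° ✓; |HK| = 17.70 ✓; ∠(HK, KL) = 90.00° ✓; |KL| = 25.60 ✓; ∠(KL, LB) = 90.00° ✓; |LB| = 26.10 ✗.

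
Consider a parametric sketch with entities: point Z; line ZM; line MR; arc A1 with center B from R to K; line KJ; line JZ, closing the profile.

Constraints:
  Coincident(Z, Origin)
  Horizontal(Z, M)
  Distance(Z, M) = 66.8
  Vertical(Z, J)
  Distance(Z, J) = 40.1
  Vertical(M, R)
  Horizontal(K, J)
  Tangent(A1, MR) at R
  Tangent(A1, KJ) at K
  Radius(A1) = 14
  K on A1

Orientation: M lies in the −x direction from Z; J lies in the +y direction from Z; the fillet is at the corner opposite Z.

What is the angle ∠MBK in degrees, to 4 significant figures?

151.8°

Z is at the origin; ZM is horizontal with |ZM| = 66.8 and M on the −x side, so M = (-66.80, 0.000). Z and J share the same x with |ZJ| = 40.1 and J on the +y side, so J = (0.000, 40.10). The virtual corner opposite Z is at (-66.80, 40.10). Tangency of A1 to MR means the radius BR is perpendicular to MR and the tangent condition forces BK to be normal to KJ, with radius 14.0, so the center B sits 14.0 in from both sides at B = (-52.80, 26.10). That places the tangent points at R = (-66.80, 26.10) on MR and K = (-52.80, 40.10) on KJ. Then cos ∠MBK = BM·BK / (|BM||BK|), giving 151.8°.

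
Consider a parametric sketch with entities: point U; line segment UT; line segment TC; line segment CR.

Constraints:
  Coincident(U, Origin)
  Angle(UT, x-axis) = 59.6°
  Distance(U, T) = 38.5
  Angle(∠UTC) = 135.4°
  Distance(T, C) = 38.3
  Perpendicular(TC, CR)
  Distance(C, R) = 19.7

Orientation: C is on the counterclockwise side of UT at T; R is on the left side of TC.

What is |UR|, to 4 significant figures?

66.12

∠UTC = 135.4°, so TC runs at 59.6° + (180° − 135.4°) = 104.2° from the x-axis; with |TC| = 38.3, C = T + 38.3·(cos 104.2°, sin 104.2°) = (10.09, 70.34). TC ⟂ CR; with |CR| = 19.7 on the left of TC, R = C + 19.7·(-0.9694, -0.2453) = (-9.011, 65.50). Then |UR| = |R − U| = 66.12.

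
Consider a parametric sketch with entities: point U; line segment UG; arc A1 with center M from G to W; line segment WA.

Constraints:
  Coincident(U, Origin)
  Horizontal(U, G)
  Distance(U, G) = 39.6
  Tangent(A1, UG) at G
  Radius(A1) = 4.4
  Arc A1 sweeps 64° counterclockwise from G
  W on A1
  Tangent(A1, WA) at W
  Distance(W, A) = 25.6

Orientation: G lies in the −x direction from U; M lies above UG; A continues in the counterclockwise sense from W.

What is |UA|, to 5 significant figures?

35.295

U is at the origin; U and G share the same y with |UG| = 39.6 and G on the −x side, so G = (-39.600, 0.0000). A1 meets UG tangentially, so MG is at right angles to UG, so M = G + (0, 4.4) = (-39.600, 4.4000). On A1, G sits at bearing -90° from M; a 64° counterclockwise sweep puts W at bearing -26°, so W = M + 4.4·(cos -26°, sin -26°) = (-35.645, 2.4712). A1 meets WA tangentially, so MW is at right angles to WA, so WA runs along (−sin -26°, cos -26°); with |WA| = 25.6, A = (-24.423, 25.480). Then |UA| = |A − U| = 35.295.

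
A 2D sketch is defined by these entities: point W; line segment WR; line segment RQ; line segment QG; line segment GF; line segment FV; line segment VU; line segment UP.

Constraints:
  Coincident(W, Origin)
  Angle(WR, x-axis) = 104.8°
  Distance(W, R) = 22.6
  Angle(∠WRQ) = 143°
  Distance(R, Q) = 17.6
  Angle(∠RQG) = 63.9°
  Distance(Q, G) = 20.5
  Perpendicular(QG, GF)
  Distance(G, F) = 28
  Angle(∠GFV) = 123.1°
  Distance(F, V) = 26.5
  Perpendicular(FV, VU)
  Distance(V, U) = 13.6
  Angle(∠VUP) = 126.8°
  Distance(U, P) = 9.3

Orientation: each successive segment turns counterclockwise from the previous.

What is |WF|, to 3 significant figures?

7.66

W is at the origin; WR runs at 104.8° with length 22.6, so R = (-5.77, 21.9). ∠WRQ = 143.0° gives RQ at 142° from the x-axis; with |RQ| = 17.6, Q = (-19.6, 32.7). ∠RQG = 63.9° gives QG at -102° from the x-axis; with |QG| = 20.5, G = (-23.9, 12.7). The perpendicularity gives GF at right angles to QG, so GF runs at -12.1°; with |GF| = 28.0, F = (3.48, 6.82). Then |WF| = |F − W| = 7.66.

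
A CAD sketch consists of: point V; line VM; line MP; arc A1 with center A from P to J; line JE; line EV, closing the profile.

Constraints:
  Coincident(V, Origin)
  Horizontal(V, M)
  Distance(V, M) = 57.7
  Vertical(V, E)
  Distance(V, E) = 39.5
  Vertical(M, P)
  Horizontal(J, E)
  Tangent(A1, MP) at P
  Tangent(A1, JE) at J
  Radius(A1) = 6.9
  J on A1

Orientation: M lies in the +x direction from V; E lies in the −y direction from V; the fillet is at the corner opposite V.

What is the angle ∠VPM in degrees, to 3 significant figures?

60.5°

V is at the origin; VM is horizontal with |VM| = 57.7 and M on the +x side, so M = (57.7, 0.00). V and E share the same x with |VE| = 39.5 and E on the −y side, so E = (0.00, -39.5). The virtual corner opposite V is at (57.7, -39.5). A1 meets MP tangentially, so AP is at right angles to MP and the tangent condition forces AJ to be normal to JE, with radius 6.9, so the center A sits 6.9 in from both sides at A = (50.8, -32.6). That places the tangent points at P = (57.7, -32.6) on MP and J = (50.8, -39.5) on JE. Then cos ∠VPM = PV·PM / (|PV||PM|), giving 60.5°.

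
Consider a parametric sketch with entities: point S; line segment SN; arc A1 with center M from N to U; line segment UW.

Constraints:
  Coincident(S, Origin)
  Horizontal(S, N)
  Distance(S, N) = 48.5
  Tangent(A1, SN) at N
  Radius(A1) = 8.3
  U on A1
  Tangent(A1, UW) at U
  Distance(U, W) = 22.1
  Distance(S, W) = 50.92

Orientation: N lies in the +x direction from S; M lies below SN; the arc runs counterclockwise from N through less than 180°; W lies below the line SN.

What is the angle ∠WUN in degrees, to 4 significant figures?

134.3°

Checks: |MU| = 8.300 ✓; ∠(MU, UW) = 90.00° ✓; |UW| = 22.10 ✓; |SW| = 50.92 ✓.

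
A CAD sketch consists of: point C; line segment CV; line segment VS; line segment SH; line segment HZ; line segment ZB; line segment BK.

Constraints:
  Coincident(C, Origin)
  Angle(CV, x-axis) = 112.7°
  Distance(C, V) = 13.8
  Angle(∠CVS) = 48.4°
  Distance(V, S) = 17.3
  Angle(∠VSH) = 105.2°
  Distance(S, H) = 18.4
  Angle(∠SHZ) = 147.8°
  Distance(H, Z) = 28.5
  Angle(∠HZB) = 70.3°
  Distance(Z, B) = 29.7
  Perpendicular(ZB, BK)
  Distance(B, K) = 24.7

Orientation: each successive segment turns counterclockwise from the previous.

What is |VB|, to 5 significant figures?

29.045

C is at the origin; CV runs at 112.7° with length 13.8, so V = (-5.3255, 12.731). ∠CVS = 48.4° gives VS at -115.70° from the x-axis; with |VS| = 17.3, S = (-12.828, -2.8576). ∠VSH = 105.2° gives SH at -40.900° from the x-axis; with |SH| = 18.4, H = (1.0799, -14.905). ∠SHZ = 147.8° gives HZ at -8.7000° from the x-axis; with |HZ| = 28.5, Z = (29.252, -19.216). ∠HZB = 70.3° gives ZB at 101.00° from the x-axis; with |ZB| = 29.7, B = (23.585, 9.9386). Then |VB| = |B − V| = 29.045.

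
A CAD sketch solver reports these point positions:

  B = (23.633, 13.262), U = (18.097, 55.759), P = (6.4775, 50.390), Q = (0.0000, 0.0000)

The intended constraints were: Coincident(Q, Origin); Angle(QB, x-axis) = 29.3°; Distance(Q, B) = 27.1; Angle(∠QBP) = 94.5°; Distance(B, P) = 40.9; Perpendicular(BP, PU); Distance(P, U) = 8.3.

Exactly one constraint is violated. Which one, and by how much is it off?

Distance(P, U) = 8.3 — off by 4.50.

Q = (0.00, 0.00) ✓; QB at 29.30° ✓; |QB| = 27.10 ✓; ∠QBP = 94.50° ✓; |BP| = 40.90 ✓; ∠(BP, PU) = 90.00° ✓; |PU| = 12.80 ✗.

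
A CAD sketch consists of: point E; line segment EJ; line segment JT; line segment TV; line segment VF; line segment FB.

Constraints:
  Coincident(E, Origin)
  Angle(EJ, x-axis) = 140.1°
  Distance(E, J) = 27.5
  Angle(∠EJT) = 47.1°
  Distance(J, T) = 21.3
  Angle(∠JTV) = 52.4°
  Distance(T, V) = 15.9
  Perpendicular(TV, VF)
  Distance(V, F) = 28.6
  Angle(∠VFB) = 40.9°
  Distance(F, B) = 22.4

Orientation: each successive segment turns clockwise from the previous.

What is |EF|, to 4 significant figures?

38.88

E is at the origin; EJ runs at 140.1° with length 27.5, so J = (-21.10, 17.64). ∠EJT = 47.1° gives JT at 7.200° from the x-axis; with |JT| = 21.3, T = (0.03500, 20.31). ∠JTV = 52.4° gives TV at -120.4° from the x-axis; with |TV| = 15.9, V = (-8.011, 6.595). The perpendicularity gives VF at right angles to TV, so VF runs at 149.6°; with |VF| = 28.6, F = (-32.68, 21.07). Then |EF| = |F − E| = 38.88.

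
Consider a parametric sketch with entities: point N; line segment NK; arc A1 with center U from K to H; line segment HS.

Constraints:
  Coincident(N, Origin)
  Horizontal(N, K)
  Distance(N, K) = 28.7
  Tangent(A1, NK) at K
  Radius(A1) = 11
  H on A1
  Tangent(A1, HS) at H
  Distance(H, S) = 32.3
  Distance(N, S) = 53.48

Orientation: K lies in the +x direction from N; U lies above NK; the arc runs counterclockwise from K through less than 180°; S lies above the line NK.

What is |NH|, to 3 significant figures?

41.7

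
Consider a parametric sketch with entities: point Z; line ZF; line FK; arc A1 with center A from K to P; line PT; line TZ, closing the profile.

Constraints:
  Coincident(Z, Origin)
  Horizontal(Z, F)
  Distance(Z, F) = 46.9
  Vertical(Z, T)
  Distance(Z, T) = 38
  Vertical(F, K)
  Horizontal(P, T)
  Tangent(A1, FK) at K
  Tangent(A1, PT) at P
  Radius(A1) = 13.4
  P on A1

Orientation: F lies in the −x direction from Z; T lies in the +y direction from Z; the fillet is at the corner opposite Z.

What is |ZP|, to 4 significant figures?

50.66

The virtual corner opposite Z is at (-46.90, 38.00). Since A1 is tangent to FK there, AK ⟂ FK and since A1 is tangent to PT there, AP ⟂ PT, with radius 13.4, so the center A sits 13.4 in from both sides at A = (-33.50, 24.60). That places the tangent points at K = (-46.90, 24.60) on FK and P = (-33.50, 38.00) on PT. Then |ZP| = |P − Z| = 50.66.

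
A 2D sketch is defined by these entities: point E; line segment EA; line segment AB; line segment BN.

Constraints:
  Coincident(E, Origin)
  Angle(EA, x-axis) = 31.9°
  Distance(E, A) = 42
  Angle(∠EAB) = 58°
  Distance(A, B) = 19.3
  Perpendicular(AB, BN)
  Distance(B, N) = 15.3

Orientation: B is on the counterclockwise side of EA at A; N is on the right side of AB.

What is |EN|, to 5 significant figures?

51.004

∠EAB = 58.0°, so AB runs at 31.9° + (180° − 58.0°) = 153.90° from the x-axis; with |AB| = 19.3, B = A + 19.3·(cos 153.90°, sin 153.90°) = (18.325, 30.685). AB ⟂ BN; with |BN| = 15.3 on the right of AB, N = B + 15.3·(0.43994, 0.89803) = (25.056, 44.425). Then |EN| = |N − E| = 51.004.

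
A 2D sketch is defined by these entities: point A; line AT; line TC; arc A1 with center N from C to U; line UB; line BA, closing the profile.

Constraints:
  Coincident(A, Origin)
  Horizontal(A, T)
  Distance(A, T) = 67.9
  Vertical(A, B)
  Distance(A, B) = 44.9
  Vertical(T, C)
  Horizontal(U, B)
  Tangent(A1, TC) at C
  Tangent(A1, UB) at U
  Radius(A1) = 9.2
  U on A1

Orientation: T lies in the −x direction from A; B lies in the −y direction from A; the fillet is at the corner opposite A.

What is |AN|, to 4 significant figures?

68.70

AB is vertical with |AB| = 44.9 and B on the −y side, so B = (0.000, -44.90). The virtual corner opposite A is at (-67.90, -44.90). The tangent condition forces NC to be normal to TC and since A1 is tangent to UB there, NU ⟂ UB, with radius 9.2, so the center N sits 9.2 in from both sides at N = (-58.70, -35.70). Then |AN| = |N − A| = 68.70.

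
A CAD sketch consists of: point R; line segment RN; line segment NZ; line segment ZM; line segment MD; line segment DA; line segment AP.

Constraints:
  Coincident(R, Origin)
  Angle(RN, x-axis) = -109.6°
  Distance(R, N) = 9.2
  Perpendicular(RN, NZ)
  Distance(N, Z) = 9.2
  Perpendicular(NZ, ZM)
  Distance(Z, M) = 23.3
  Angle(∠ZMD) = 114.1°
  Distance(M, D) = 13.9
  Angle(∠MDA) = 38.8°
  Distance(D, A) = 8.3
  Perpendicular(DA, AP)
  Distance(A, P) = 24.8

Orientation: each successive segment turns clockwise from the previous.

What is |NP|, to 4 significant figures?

39.77

R is at the origin; RN runs at -109.6° with length 9.2, so N = (-3.086, -8.667). The perpendicularity gives NZ at right angles to RN, so NZ runs at 160.4°; with |NZ| = 9.2, Z = (-11.75, -5.581). NZ ⟂ ZM, so ZM runs at 70.40°; with |ZM| = 23.3, M = (-3.937, 16.37). ∠ZMD = 114.1° gives MD at 4.500° from the x-axis; with |MD| = 13.9, D = (9.920, 17.46). ∠MDA = 38.8° gives DA at -136.7° from the x-axis; with |DA| = 8.3, A = (3.880, 11.77). The perpendicularity gives AP at right angles to DA, so AP runs at 133.3°; with |AP| = 24.8, P = (-13.13, 29.82). Then |NP| = |P − N| = 39.77.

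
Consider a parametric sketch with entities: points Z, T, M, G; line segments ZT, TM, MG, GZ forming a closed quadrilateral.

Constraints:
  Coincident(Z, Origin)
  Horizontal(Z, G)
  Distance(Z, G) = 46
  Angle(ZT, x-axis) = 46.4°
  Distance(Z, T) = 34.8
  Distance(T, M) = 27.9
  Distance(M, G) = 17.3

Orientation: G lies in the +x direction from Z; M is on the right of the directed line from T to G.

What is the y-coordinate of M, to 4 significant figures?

-2.274

Z is at the origin; Z and G share the same y with |ZG| = 46.0 and G in +x, so G = (46.0, 0). ZT runs at 46.4° with |ZT| = 34.8, so T = (24.00, 25.20). M is determined by |TM| = 27.9 and |MG| = 17.3 together: it lies at the intersection of circle(T, 27.9) and circle(G, 17.3). With |TG| = 33.45, the foot of the radical line on TG is 23.89 from T and the perpendicular offset is √(27.9² − 23.89²) = 14.41. Taking the right-of-TG solution: M = (28.85, -2.274).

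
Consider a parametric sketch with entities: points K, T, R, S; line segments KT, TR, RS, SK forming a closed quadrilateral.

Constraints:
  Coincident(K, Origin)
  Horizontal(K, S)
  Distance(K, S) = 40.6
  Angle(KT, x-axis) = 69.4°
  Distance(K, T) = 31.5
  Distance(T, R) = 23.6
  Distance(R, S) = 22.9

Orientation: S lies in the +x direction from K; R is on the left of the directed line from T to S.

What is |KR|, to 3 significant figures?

39.8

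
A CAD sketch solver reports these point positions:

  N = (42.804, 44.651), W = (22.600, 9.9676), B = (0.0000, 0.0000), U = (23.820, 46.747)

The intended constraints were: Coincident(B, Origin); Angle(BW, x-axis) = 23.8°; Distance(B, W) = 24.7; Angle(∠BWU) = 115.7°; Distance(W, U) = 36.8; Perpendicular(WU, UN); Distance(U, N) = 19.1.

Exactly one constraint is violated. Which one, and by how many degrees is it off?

Perpendicular(WU, UN) — off by 4.40°.

B = (0.00, 0.00) ✓; BW at 23.80° ✓; |BW| = 24.70 ✓; ∠BWU = 115.7° ✓; |WU| = 36.80 ✓; ∠(WU, UN) = 94.40° ✗; |UN| = 19.10 ✓.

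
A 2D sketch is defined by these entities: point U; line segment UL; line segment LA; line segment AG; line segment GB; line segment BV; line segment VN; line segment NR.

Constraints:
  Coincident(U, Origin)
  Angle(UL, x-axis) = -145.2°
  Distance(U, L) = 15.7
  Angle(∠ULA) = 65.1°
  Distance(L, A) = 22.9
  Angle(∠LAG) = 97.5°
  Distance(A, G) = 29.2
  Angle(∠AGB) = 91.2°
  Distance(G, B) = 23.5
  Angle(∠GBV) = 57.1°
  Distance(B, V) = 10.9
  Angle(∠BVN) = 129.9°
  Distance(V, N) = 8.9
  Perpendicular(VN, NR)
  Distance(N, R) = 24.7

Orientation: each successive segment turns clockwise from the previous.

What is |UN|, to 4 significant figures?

11.54

U is at the origin; UL runs at -145.2° with length 15.7, so L = (-12.89, -8.960). ∠ULA = 65.1° gives LA at 99.90° from the x-axis; with |LA| = 22.9, A = (-16.83, 13.60). ∠LAG = 97.5° gives AG at 17.40° from the x-axis; with |AG| = 29.2, G = (11.03, 22.33). ∠AGB = 91.2° gives GB at -71.40° from the x-axis; with |GB| = 23.5, B = (18.53, 0.05823). ∠GBV = 57.1° gives BV at 165.7° from the x-axis; with |BV| = 10.9, V = (7.968, 2.751). ∠BVN = 129.9° gives VN at 115.6° from the x-axis; with |VN| = 8.9, N = (4.122, 10.78). Then |UN| = |N − U| = 11.54.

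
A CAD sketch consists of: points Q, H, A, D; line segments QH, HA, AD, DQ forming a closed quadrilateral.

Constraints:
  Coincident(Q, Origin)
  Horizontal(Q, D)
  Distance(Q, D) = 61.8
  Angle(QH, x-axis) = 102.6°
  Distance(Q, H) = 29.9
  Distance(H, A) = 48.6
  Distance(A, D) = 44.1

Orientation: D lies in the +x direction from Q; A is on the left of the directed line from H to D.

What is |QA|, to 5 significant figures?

56.605

Checks: QH at 102.6° ✓; |HA| = 48.60 ✓; |AD| = 44.10 ✓.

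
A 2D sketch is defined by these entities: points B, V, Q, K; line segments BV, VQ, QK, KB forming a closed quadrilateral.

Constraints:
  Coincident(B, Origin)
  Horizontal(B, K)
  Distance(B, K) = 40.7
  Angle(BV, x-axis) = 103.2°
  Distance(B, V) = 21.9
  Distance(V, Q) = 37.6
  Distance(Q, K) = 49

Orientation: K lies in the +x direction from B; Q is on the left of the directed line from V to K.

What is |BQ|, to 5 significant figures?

51.532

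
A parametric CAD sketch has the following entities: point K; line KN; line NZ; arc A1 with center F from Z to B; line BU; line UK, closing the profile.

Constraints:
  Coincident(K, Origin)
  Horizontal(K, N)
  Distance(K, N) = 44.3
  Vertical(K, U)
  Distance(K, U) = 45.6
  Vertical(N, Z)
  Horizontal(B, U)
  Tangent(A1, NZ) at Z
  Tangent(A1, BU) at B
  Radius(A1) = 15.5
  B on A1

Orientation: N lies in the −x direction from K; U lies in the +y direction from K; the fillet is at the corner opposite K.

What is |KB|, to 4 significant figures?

53.93

The virtual corner opposite K is at (-44.30, 45.60). Since A1 is tangent to NZ there, FZ ⟂ NZ and tangency of A1 to BU means the radius FB is perpendicular to BU, with radius 15.5, so the center F sits 15.5 in from both sides at F = (-28.80, 30.10). That places the tangent points at Z = (-44.30, 30.10) on NZ and B = (-28.80, 45.60) on BU. Then |KB| = |B − K| = 53.93.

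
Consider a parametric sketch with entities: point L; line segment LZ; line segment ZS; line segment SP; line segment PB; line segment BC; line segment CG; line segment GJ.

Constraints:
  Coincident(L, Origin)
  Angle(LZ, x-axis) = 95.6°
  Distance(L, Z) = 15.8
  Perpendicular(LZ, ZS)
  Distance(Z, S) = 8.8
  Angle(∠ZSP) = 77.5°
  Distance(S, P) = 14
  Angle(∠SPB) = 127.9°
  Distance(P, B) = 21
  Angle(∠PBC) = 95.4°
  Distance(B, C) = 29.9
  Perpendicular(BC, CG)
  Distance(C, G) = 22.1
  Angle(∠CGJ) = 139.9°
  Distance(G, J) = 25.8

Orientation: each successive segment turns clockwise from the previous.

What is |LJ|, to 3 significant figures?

30.5

L is at the origin; LZ runs at 95.6° with length 15.8, so Z = (-1.54, 15.7). The perpendicularity gives ZS at right angles to LZ, so ZS runs at 5.60°; with |ZS| = 8.8, S = (7.22, 16.6). ∠ZSP = 77.5° gives SP at -96.9° from the x-axis; with |SP| = 14.0, P = (5.53, 2.68). ∠SPB = 127.9° gives PB at -149° from the x-axis; with |PB| = 21.0, B = (-12.5, -8.13). ∠PBC = 95.4° gives BC at 126° from the x-axis; with |BC| = 29.9, C = (-30.2, 15.9). BC is perpendicular to CG, so CG runs at 36.4°; with |CG| = 22.1, G = (-12.4, 29.0). ∠CGJ = 139.9° gives GJ at -3.70° from the x-axis; with |GJ| = 25.8, J = (13.3, 27.4). Then |LJ| = |J − L| = 30.5.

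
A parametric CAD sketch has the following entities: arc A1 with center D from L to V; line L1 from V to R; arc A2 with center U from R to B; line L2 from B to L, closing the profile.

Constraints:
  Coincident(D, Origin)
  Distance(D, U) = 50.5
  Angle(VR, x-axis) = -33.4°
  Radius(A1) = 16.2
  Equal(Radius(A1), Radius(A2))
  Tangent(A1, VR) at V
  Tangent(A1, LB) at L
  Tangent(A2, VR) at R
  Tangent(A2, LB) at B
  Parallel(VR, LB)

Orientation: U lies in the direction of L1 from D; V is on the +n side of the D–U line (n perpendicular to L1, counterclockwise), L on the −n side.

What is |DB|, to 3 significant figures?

53.0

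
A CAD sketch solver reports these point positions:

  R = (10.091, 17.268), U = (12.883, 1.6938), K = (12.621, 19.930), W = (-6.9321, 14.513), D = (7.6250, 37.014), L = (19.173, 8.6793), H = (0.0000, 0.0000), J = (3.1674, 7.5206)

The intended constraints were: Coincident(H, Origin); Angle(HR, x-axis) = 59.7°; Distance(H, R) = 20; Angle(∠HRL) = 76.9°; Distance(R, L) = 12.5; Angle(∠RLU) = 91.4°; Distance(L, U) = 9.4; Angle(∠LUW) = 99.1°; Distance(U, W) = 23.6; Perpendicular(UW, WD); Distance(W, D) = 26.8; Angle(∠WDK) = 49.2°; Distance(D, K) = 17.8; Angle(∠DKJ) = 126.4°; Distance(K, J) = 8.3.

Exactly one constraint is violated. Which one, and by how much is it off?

Distance(K, J) = 8.3 — off by 7.30.

H = (0.00, 0.00) ✓; HR at 59.70° ✓; |HR| = 20.00 ✓; ∠HRL = 76.90° ✓; |RL| = 12.50 ✓; ∠RLU = 91.40° ✓; |LU| = 9.400 ✓; ∠LUW = 99.10° ✓; |UW| = 23.60 ✓; ∠(UW, WD) = 90.00° ✓; |WD| = 26.80 ✓; ∠WDK = 49.20° ✓; |DK| = 17.80 ✓; ∠DKJ = 126.4° ✓; |KJ| = 15.60 ✗.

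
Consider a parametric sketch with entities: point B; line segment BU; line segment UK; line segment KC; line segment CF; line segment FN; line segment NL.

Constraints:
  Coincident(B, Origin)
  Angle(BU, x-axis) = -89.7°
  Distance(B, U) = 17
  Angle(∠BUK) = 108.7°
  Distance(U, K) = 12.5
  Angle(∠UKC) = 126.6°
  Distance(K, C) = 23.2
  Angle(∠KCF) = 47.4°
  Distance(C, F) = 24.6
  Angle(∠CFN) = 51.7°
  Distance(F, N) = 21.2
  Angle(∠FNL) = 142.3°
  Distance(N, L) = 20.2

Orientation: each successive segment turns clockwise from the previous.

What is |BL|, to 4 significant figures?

45.82

∠CFN = 51.7° gives FN at -115.3° from the x-axis; with |FN| = 21.2, N = (-15.96, -21.59). ∠FNL = 142.3° gives NL at -153.0° from the x-axis; with |NL| = 20.2, L = (-33.96, -30.77). Then |BL| = |L − B| = 45.82.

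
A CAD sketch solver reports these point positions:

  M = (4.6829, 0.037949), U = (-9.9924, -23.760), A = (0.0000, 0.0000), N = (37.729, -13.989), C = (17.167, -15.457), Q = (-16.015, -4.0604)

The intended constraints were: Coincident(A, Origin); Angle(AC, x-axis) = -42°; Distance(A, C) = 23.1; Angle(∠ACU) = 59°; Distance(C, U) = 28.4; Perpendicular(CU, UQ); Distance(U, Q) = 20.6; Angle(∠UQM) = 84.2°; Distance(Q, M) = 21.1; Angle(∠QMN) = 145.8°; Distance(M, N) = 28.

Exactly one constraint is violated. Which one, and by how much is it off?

Distance(M, N) = 28 — off by 7.90.

A = (0.00, 0.00) ✓; AC at -42.00° ✓; |AC| = 23.10 ✓; ∠ACU = 59.00° ✓; |CU| = 28.40 ✓; ∠(CU, UQ) = 90.00° ✓; |UQ| = 20.60 ✓; ∠UQM = 84.20° ✓; |QM| = 21.10 ✓; ∠QMN = 145.8° ✓; |MN| = 35.90 ✗.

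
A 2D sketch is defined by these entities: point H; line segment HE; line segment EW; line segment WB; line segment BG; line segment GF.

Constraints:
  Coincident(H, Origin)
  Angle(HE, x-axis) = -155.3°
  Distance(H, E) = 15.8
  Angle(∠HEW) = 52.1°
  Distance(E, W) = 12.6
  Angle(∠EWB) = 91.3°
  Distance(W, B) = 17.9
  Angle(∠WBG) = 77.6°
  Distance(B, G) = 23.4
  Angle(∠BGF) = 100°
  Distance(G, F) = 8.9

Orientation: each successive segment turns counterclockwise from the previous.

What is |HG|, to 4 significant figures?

19.68

H is at the origin; HE runs at -155.3° with length 15.8, so E = (-14.35, -6.602). ∠HEW = 52.1° gives EW at -27.40° from the x-axis; with |EW| = 12.6, W = (-3.168, -12.40). ∠EWB = 91.3° gives WB at 61.30° from the x-axis; with |WB| = 17.9, B = (5.428, 3.300). ∠WBG = 77.6° gives BG at 163.7° from the x-axis; with |BG| = 23.4, G = (-17.03, 9.868). Then |HG| = |G − H| = 19.68.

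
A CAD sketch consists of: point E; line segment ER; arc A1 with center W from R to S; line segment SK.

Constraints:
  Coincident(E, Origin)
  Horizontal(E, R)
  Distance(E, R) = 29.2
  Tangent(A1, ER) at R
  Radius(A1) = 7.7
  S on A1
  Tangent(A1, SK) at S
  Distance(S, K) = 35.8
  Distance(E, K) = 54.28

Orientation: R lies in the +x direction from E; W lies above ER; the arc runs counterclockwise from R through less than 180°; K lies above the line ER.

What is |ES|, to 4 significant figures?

37.86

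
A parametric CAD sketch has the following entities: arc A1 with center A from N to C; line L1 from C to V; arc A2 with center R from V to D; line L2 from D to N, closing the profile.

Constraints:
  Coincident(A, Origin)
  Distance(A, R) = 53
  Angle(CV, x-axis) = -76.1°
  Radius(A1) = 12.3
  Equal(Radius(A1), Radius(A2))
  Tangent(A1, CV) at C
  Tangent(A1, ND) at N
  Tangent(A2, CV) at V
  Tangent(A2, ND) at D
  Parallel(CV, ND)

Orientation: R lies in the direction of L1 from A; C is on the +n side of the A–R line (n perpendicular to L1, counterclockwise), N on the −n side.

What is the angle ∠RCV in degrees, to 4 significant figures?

13.07°

Tangency of A1 to both parallel lines with radius 12.3 puts C and N at A ± 12.3·n: C = (11.94, 2.955), N = (-11.94, -2.955). Equal radii place V and D the same way about R: V = R + 12.3·n = (24.67, -48.49), D = R − 12.3·n = (0.7923, -54.40). Then cos ∠RCV = CR·CV / (|CR||CV|), giving 13.07°.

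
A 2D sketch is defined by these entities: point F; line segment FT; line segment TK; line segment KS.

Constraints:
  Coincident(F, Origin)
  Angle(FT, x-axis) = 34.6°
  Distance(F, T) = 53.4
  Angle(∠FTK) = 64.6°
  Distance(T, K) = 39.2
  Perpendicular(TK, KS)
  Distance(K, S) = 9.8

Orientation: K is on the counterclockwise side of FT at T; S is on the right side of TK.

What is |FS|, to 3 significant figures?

60.3

F is at the origin; FT runs at 34.6° with length 53.4, so T = 53.4·(cos 34.6°, sin 34.6°) = (44.0, 30.3). ∠FTK = 64.6°, so TK runs at 34.6° + (180° − 64.6°) = 150° from the x-axis; with |TK| = 39.2, K = T + 39.2·(cos 150°, sin 150°) = (10.0, 49.9). TK ⟂ KS; with |KS| = 9.8 on the right of TK, S = K + 9.8·(0.500, 0.866) = (14.9, 58.4). Then |FS| = |S − F| = 60.3.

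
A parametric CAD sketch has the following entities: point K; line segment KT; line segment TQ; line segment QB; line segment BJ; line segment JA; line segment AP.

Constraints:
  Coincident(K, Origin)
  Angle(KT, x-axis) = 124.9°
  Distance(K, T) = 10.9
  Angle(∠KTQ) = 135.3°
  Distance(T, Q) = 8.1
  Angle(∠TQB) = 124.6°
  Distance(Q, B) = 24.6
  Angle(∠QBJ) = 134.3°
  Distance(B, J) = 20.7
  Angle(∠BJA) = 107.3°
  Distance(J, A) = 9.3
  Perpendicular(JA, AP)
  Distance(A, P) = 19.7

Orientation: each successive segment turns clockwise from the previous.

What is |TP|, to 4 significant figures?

22.98

∠BJA = 107.3° gives JA at -93.60° from the x-axis; with |JA| = 9.3, A = (36.23, 10.57). JA is perpendicular to AP, so AP runs at 176.4°; with |AP| = 19.7, P = (16.57, 11.81). Then |TP| = |P − T| = 22.98.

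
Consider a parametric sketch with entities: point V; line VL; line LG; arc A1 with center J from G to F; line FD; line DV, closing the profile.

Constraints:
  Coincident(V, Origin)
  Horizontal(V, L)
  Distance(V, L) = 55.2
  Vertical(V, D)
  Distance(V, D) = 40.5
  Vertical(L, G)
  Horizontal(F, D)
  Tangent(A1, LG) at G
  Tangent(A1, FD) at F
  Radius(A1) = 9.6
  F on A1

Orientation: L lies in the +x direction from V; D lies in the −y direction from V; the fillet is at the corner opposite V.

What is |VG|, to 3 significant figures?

63.3

V is at the origin; VL is horizontal with |VL| = 55.2 and L on the +x side, so L = (55.2, 0.00). V and D share the same x with |VD| = 40.5 and D on the −y side, so D = (0.00, -40.5). The virtual corner opposite V is at (55.2, -40.5). Since A1 is tangent to LG there, JG ⟂ LG and since A1 is tangent to FD there, JF ⟂ FD, with radius 9.6, so the center J sits 9.6 in from both sides at J = (45.6, -30.9). That places the tangent points at G = (55.2, -30.9) on LG and F = (45.6, -40.5) on FD. Then |VG| = |G − V| = 63.3.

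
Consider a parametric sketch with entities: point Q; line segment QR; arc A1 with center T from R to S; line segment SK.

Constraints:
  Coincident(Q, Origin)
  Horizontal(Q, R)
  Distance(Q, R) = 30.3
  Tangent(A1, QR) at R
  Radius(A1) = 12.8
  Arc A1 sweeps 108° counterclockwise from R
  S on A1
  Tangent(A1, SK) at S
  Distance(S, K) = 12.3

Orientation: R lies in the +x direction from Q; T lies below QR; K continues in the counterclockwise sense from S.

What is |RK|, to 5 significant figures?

29.660

Q is at the origin; QR is horizontal with |QR| = 30.3 and R on the +x side, so R = (30.300, 0.0000). The tangent condition forces TR to be normal to QR, so T = R + (0, -12.8) = (30.300, -12.800). On A1, R sits at bearing 90° from T; a 108° counterclockwise sweep puts S at bearing 198°, so S = T + 12.8·(cos 198°, sin 198°) = (18.126, -16.755). A1 meets SK tangentially, so TS is at right angles to SK, so SK runs along (−sin 198°, cos 198°); with |SK| = 12.3, K = (21.927, -28.453). Then |RK| = |K − R| = 29.660.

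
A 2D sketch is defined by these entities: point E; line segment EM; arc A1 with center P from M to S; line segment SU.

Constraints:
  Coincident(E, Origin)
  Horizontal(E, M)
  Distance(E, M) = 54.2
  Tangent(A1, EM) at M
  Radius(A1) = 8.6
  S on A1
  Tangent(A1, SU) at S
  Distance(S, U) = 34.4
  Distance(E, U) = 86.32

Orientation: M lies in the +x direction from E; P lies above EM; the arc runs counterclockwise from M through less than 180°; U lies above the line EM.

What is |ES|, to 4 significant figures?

61.64

E is at the origin; EM is horizontal with |EM| = 54.2 and M on the +x side, so M = (54.20, 0.000). Tangency of A1 to EM means the radius PM is perpendicular to EM, so P = M + (0, 8.6) = (54.20, 8.600). Since PS ⟂ SU (tangency), |PU| = √(8.6² + 34.4²) = 35.46 regardless of where S sits on A1. So U lies on both circle(E, 86.32) and circle(P, 35.46); the above-EM intersection is U = (79.64, 33.30). S is the foot of the tangent from U: S = (61.51, 4.068).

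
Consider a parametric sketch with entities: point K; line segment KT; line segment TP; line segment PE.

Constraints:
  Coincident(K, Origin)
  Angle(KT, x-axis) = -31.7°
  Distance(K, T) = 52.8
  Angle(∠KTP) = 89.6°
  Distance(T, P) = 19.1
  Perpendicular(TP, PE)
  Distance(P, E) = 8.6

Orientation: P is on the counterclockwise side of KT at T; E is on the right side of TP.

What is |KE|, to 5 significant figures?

64.192

K is at the origin; KT runs at -31.7° with length 52.8, so T = 52.8·(cos -31.7°, sin -31.7°) = (44.923, -27.745). ∠KTP = 89.6°, so TP runs at -31.7° + (180° − 89.6°) = 58.700° from the x-axis; with |TP| = 19.1, P = T + 19.1·(cos 58.700°, sin 58.700°) = (54.846, -11.425). TP ⟂ PE; with |PE| = 8.6 on the right of TP, E = P + 8.6·(0.85446, -0.51952) = (62.194, -15.893). Then |KE| = |E − K| = 64.192.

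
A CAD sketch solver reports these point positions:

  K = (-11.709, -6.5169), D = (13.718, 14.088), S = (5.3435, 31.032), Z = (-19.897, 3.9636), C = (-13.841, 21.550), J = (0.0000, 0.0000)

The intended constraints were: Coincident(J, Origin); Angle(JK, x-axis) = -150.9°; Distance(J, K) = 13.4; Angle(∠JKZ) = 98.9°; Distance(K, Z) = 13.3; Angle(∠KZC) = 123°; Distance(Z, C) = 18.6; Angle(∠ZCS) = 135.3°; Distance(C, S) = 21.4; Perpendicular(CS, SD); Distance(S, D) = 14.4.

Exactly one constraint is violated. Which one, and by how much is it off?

Distance(S, D) = 14.4 — off by 4.50.

J = (0.00, 0.00) ✓; JK at -150.9° ✓; |JK| = 13.40 ✓; ∠JKZ = 98.90° ✓; |KZ| = 13.30 ✓; ∠KZC = 123.0° ✓; |ZC| = 18.60 ✓; ∠ZCS = 135.3° ✓; |CS| = 21.40 ✓; ∠(CS, SD) = 90.00° ✓; |SD| = 18.90 ✗.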